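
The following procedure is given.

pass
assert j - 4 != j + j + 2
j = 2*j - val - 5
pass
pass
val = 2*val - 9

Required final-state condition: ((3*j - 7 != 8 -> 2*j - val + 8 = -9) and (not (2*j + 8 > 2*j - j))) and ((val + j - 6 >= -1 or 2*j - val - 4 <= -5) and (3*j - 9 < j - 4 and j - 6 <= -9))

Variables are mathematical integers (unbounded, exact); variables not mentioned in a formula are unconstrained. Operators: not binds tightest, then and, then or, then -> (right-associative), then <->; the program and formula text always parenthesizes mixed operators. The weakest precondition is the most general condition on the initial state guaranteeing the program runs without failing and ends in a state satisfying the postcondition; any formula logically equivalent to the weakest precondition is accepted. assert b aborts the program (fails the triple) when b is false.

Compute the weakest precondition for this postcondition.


Working backward. After the program, the postcondition ((3*j - 7 != 8 -> 2*j - val + 8 = -9) and (not (2*j + 8 > 2*j - j))) and ((val + j - 6 >= -1 or 2*j - val - 4 <= -5) and (3*j - 9 < j - 4 and j - 6 <= -9)) must hold; in canonical form it is (3*j != 15 -> 2*j = val - 17) and (not (j > -8)) and (j + val >= 5 or 2*j <= val - 1) and 2*j < 5 and j <= -3.
Before val := 2*val - 9: (3*j != 15 -> 2*j = 2*val - 26) and (not (j > -8)) and (j + 2*val >= 14 or 2*j <= 2*val - 10) and 2*j < 5 and j <= -3
Before skip: (3*j != 15 -> 2*j = 2*val - 26) and (not (j > -8)) and (j + 2*val >= 14 or 2*j <= 2*val - 10) and 2*j < 5 and j <= -3
Before skip: (3*j != 15 -> 2*j = 2*val - 26) and (not (j > -8)) and (j + 2*val >= 14 or 2*j <= 2*val - 10) and 2*j < 5 and j <= -3
Before j := 2*j - val - 5: (6*j != 3*val + 30 -> 4*j = 4*val - 16) and (not (2*j > val - 3)) and (2*j + val >= 19 or 4*j <= 4*val) and 4*j < 2*val + 15 and 2*j <= val + 2
Before assert j - 4 != j + j + 2: j != -6 and (6*j != 3*val + 30 -> 4*j = 4*val - 16) and (not (2*j > val - 3)) and (2*j + val >= 19 or 4*j <= 4*val) and 4*j < 2*val + 15 and 2*j <= val + 2
Before skip: j != -6 and (6*j != 3*val + 30 -> 4*j = 4*val - 16) and (not (2*j > val - 3)) and (2*j + val >= 19 or 4*j <= 4*val) and 4*j < 2*val + 15 and 2*j <= val + 2
Answer: WP = j != -6 and (6*j != 3*val + 30 -> 4*j = 4*val - 16) and (not (2*j > val - 3)) and (2*j + val >= 19 or 4*j <= 4*val) and 4*j < 2*val + 15 and 2*j <= val + 2


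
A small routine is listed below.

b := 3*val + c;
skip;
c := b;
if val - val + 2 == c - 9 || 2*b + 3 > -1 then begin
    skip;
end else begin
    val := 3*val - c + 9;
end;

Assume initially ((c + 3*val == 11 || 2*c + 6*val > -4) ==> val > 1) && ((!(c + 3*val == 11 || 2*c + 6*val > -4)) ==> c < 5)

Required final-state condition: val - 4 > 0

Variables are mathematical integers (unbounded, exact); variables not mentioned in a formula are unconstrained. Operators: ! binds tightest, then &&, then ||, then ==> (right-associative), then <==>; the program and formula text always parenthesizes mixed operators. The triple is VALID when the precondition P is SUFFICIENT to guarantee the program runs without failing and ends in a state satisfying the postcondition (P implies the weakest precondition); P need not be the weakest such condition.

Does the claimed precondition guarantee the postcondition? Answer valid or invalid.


Working backward. After the program, the postcondition val - 4 > 0 must hold; in canonical form it is val > 4.
Then branch requires val > 4; else branch requires 3*val > c - 5.
Before the if: ((c == 11 || 2*b > -4) ==> val > 4) && ((!(c == 11 || 2*b > -4)) ==> 3*val > c - 5)
Before c := b: ((b == 11 || 2*b > -4) ==> val > 4) && ((!(b == 11 || 2*b > -4)) ==> 3*val > b - 5)
Before skip: ((b == 11 || 2*b > -4) ==> val > 4) && ((!(b == 11 || 2*b > -4)) ==> 3*val > b - 5)
Before b := 3*val + c: ((c + 3*val == 11 || 2*c + 6*val > -4) ==> val > 4) && ((!(c + 3*val == 11 || 2*c + 6*val > -4)) ==> c < 5)
The weakest precondition is ((c + 3*val == 11 || 2*c + 6*val > -4) ==> val > 4) && ((!(c + 3*val == 11 || 2*c + 6*val > -4)) ==> c < 5).
Check whether ((c + 3*val == 11 || 2*c + 6*val > -4) ==> val > 1) && ((!(c + 3*val == 11 || 2*c + 6*val > -4)) ==> c < 5) implies it.
Countermodel: at the initial state c = 2, val = 3, the precondition holds but the weakest precondition fails.
Answer: invalid


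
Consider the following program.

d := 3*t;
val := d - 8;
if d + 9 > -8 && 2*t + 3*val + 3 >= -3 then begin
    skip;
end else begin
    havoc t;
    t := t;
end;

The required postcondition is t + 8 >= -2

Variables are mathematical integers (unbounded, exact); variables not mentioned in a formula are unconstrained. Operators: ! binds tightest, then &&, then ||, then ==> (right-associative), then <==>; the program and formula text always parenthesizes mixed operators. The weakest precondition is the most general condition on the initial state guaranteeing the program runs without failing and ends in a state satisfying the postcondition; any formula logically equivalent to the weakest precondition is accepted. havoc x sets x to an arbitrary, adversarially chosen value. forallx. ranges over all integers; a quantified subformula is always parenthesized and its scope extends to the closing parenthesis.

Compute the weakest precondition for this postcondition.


Working backward. After the program, the postcondition t + 8 >= -2 must hold; in canonical form it is t >= -10.
Then branch requires t >= -10; else branch requires forall t_1. t_1 >= -10.
Before the if: ((d > -17 && 2*t + 3*val >= -6) ==> t >= -10) && ((!(d > -17 && 2*t + 3*val >= -6)) ==> (forall t_1. t_1 >= -10))
Before val := d - 8: ((d > -17 && 3*d + 2*t >= 18) ==> t >= -10) && ((!(d > -17 && 3*d + 2*t >= 18)) ==> (forall t_1. t_1 >= -10))
Before d := 3*t: ((3*t > -17 && 11*t >= 18) ==> t >= -10) && ((!(3*t > -17 && 11*t >= 18)) ==> (forall t_1. t_1 >= -10))
Answer: WP = ((3*t > -17 && 11*t >= 18) ==> t >= -10) && ((!(3*t > -17 && 11*t >= 18)) ==> (forall t_1. t_1 >= -10))


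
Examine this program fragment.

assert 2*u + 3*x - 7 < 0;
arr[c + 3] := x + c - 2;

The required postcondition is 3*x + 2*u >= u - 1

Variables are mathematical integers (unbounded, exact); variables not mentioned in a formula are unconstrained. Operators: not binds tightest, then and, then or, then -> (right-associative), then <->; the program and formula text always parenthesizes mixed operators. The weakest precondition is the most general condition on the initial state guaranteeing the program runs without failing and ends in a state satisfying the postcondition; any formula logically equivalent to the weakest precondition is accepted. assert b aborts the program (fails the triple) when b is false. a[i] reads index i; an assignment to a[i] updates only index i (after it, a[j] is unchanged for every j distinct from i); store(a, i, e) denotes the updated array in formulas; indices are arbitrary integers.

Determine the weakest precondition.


Working backward. After the program, the postcondition 3*x + 2*u >= u - 1 must hold; in canonical form it is u + 3*x >= -1.
Before arr[c + 3] := x + c - 2: u + 3*x >= -1
Before assert 2*u + 3*x - 7 < 0: 2*u + 3*x < 7 and u + 3*x >= -1
Answer: WP = 2*u + 3*x < 7 and u + 3*x >= -1


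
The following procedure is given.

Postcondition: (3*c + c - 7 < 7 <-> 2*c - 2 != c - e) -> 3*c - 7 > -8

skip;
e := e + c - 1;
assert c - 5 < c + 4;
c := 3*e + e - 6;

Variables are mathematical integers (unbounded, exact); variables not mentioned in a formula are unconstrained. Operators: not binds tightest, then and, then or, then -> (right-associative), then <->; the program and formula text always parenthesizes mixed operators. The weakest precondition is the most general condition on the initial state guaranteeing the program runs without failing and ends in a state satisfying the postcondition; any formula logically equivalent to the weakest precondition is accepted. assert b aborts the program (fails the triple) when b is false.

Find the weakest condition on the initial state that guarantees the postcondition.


Working backward. After the program, the postcondition (3*c + c - 7 < 7 <-> 2*c - 2 != c - e) -> 3*c - 7 > -8 must hold; in canonical form it is (4*c < 14 <-> c + e != 2) -> 3*c > -1.
Before c := 3*e + e - 6: (16*e < 38 <-> 5*e != 8) -> 12*e > 17
Before assert c - 5 < c + 4: (16*e < 38 <-> 5*e != 8) -> 12*e > 17
Before e := e + c - 1: (16*c + 16*e < 54 <-> 5*c + 5*e != 13) -> 12*c + 12*e > 29
Before skip: (16*c + 16*e < 54 <-> 5*c + 5*e != 13) -> 12*c + 12*e > 29
Answer: WP = (16*c + 16*e < 54 <-> 5*c + 5*e != 13) -> 12*c + 12*e > 29


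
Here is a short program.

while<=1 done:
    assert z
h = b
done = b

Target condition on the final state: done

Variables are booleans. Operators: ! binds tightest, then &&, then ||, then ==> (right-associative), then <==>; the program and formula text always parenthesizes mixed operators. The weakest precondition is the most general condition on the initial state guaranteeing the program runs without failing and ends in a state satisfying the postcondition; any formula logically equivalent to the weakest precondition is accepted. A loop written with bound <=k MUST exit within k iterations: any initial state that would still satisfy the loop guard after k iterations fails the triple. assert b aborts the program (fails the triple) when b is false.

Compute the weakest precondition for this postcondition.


Working backward. After the program, done must hold.
Before done := b: b
Before h := b: b
Before the loop (bound <=1), unroll the exhaustion recursion (WP_0 = exit-now case; WP_j = one more guarded iteration, up to j = 1):
  WP_0: (!done) && b
  WP_1: (done ==> (z && (!done) && b)) && ((!done) ==> b)
So before the loop: (done ==> (z && (!done) && b)) && ((!done) ==> b)
Answer: WP = (done ==> (z && (!done) && b)) && ((!done) ==> b)


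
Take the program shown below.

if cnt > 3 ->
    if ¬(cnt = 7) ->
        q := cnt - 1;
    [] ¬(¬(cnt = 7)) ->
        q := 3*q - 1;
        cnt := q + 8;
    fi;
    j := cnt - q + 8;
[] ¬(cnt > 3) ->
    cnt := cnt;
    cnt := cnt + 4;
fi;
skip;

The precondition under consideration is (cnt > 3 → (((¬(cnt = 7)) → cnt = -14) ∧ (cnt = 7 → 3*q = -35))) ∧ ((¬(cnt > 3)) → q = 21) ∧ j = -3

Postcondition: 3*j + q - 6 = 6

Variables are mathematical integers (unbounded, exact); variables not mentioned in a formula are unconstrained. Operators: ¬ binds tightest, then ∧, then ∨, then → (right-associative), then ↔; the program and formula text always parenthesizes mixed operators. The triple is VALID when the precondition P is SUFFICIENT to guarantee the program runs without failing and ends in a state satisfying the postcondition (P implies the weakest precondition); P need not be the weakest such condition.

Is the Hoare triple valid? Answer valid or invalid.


Working backward. After the program, the postcondition 3*j + q - 6 = 6 must hold; in canonical form it is 3*j + q = 12.
Before skip: 3*j + q = 12
Then branch requires ((¬(cnt = 7)) → cnt = -14) ∧ (cnt = 7 → 3*q = -35); else branch requires 3*j + q = 12.
Before the if: (cnt > 3 → (((¬(cnt = 7)) → cnt = -14) ∧ (cnt = 7 → 3*q = -35))) ∧ ((¬(cnt > 3)) → 3*j + q = 12)
The weakest precondition is (cnt > 3 → (((¬(cnt = 7)) → cnt = -14) ∧ (cnt = 7 → 3*q = -35))) ∧ ((¬(cnt > 3)) → 3*j + q = 12).
Check whether (cnt > 3 → (((¬(cnt = 7)) → cnt = -14) ∧ (cnt = 7 → 3*q = -35))) ∧ ((¬(cnt > 3)) → q = 21) ∧ j = -3 implies it.
Every state satisfying the precondition satisfies the weakest precondition: the implication holds.
Answer: valid


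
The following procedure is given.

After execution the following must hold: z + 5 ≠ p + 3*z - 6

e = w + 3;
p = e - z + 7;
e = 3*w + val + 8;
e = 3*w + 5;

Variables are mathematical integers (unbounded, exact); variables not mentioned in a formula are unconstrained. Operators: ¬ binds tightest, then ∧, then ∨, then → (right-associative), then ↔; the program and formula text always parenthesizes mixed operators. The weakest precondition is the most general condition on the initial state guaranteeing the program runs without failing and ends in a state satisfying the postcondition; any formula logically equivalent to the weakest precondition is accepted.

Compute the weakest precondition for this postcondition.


Working backward. After the program, the postcondition z + 5 ≠ p + 3*z - 6 must hold; in canonical form it is p + 2*z ≠ 11.
Before e := 3*w + 5: p + 2*z ≠ 11
Before e := 3*w + val + 8: p + 2*z ≠ 11
Before p := e - z + 7: e + z ≠ 4
Before e := w + 3: w + z ≠ 1
Answer: WP = w + z ≠ 1


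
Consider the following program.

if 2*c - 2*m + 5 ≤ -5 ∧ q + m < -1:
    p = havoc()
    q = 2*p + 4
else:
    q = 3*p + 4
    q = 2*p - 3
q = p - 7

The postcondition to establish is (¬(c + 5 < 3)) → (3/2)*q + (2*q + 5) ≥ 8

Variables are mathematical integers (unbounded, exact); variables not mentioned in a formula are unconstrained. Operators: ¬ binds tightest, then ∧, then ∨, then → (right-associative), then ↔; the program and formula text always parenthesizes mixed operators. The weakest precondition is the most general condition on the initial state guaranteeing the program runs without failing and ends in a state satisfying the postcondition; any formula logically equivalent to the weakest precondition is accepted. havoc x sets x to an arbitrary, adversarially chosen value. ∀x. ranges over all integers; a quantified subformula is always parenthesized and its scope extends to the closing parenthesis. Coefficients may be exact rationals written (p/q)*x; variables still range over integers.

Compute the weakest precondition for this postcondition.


Working backward. After the program, the postcondition (¬(c + 5 < 3)) → (3/2)*q + (2*q + 5) ≥ 8 must hold; in canonical form it is (¬(c < -2)) → (7/2)*q ≥ 3.
Before q := p - 7: (¬(c < -2)) → (7/2)*p ≥ 55/2
Then branch requires ∀p_1. ((¬(c < -2)) → (7/2)*p_1 ≥ 55/2); else branch requires (¬(c < -2)) → (7/2)*p ≥ 55/2.
Before the if: ((2*c ≤ 2*m - 10 ∧ m + q < -1) → (∀p_1. ((¬(c < -2)) → (7/2)*p_1 ≥ 55/2))) ∧ ((¬(2*c ≤ 2*m - 10 ∧ m + q < -1)) → ((¬(c < -2)) → (7/2)*p ≥ 55/2))
Answer: WP = ((2*c ≤ 2*m - 10 ∧ m + q < -1) → (∀p_1. ((¬(c < -2)) → (7/2)*p_1 ≥ 55/2))) ∧ ((¬(2*c ≤ 2*m - 10 ∧ m + q < -1)) → ((¬(c < -2)) → (7/2)*p ≥ 55/2))


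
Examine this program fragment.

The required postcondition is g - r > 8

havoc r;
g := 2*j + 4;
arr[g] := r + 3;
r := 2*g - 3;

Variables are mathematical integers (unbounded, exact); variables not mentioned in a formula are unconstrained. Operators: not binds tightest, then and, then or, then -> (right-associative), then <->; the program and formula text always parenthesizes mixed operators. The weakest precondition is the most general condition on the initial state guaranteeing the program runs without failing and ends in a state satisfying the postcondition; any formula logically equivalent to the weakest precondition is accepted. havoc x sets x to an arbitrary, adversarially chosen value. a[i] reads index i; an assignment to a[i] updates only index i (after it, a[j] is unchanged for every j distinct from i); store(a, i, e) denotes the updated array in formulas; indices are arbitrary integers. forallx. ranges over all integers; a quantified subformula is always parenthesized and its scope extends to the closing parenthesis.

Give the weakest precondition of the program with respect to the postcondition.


Working backward. After the program, the postcondition g - r > 8 must hold; in canonical form it is g > r + 8.
Before r := 2*g - 3: g < -5
Before arr[g] := r + 3: g < -5
Before g := 2*j + 4: 2*j < -9
Before havoc r: 2*j < -9
Answer: WP = 2*j < -9


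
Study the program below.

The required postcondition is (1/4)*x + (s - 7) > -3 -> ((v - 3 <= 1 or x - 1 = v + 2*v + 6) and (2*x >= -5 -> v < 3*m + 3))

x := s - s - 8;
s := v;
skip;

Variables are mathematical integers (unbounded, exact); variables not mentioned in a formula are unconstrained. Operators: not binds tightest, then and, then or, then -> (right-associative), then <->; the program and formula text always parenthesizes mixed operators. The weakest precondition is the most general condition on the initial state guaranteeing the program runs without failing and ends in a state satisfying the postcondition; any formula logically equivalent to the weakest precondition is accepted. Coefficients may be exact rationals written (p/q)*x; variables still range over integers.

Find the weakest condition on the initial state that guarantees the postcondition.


Working backward. After the program, the postcondition (1/4)*x + (s - 7) > -3 -> ((v - 3 <= 1 or x - 1 = v + 2*v + 6) and (2*x >= -5 -> v < 3*m + 3)) must hold; in canonical form it is s + (1/4)*x > 4 -> ((v <= 4 or x = 3*v + 7) and (2*x >= -5 -> v < 3*m + 3)).
Before skip: s + (1/4)*x > 4 -> ((v <= 4 or x = 3*v + 7) and (2*x >= -5 -> v < 3*m + 3))
Before s := v: v + (1/4)*x > 4 -> ((v <= 4 or x = 3*v + 7) and (2*x >= -5 -> v < 3*m + 3))
Before x := s - s - 8: v > 6 -> (v <= 4 or 3*v = -15)
Answer: WP = v > 6 -> (v <= 4 or 3*v = -15)


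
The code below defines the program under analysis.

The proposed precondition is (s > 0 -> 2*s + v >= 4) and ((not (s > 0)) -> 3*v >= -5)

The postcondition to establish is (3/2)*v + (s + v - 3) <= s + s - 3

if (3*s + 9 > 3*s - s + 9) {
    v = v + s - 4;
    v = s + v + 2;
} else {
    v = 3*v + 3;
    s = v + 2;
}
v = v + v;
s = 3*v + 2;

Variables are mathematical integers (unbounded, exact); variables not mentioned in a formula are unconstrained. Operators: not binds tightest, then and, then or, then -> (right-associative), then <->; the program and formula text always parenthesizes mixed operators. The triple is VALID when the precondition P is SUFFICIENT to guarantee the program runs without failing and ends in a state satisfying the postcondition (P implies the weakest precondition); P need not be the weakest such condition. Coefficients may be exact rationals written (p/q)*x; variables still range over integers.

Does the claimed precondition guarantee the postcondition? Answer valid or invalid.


Working backward. After the program, the postcondition (3/2)*v + (s + v - 3) <= s + s - 3 must hold; in canonical form it is (5/2)*v <= s.
Before s := 3*v + 2: (1/2)*v >= -2
Before v := v + v: v >= -2
Then branch requires 2*s + v >= 0; else branch requires 3*v >= -5.
Before the if: (s > 0 -> 2*s + v >= 0) and ((not (s > 0)) -> 3*v >= -5)
The weakest precondition is (s > 0 -> 2*s + v >= 0) and ((not (s > 0)) -> 3*v >= -5).
Check whether (s > 0 -> 2*s + v >= 4) and ((not (s > 0)) -> 3*v >= -5) implies it.
Every state satisfying the precondition satisfies the weakest precondition: the implication holds.
Answer: valid


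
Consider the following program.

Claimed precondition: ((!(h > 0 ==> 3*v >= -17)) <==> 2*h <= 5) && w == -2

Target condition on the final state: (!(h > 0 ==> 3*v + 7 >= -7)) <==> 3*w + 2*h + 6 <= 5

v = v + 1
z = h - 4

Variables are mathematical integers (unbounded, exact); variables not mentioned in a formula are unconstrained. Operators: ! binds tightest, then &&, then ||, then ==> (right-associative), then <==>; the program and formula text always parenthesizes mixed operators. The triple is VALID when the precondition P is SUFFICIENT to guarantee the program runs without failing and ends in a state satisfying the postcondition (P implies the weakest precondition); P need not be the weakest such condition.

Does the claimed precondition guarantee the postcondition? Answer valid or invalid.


Working backward. After the program, the postcondition (!(h > 0 ==> 3*v + 7 >= -7)) <==> 3*w + 2*h + 6 <= 5 must hold; in canonical form it is (!(h > 0 ==> 3*v >= -14)) <==> 2*h + 3*w <= -1.
Before z := h - 4: (!(h > 0 ==> 3*v >= -14)) <==> 2*h + 3*w <= -1
Before v := v + 1: (!(h > 0 ==> 3*v >= -17)) <==> 2*h + 3*w <= -1
The weakest precondition is (!(h > 0 ==> 3*v >= -17)) <==> 2*h + 3*w <= -1.
Check whether ((!(h > 0 ==> 3*v >= -17)) <==> 2*h <= 5) && w == -2 implies it.
Every state satisfying the precondition satisfies the weakest precondition: the implication holds.
Answer: valid


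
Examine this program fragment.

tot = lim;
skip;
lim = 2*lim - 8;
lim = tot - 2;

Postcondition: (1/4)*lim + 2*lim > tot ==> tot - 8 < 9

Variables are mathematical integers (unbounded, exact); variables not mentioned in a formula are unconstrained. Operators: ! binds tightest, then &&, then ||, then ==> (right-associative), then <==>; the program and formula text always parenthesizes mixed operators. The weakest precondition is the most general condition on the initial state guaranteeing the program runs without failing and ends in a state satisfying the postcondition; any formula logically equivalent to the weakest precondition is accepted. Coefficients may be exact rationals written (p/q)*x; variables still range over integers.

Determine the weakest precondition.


Working backward. After the program, the postcondition (1/4)*lim + 2*lim > tot ==> tot - 8 < 9 must hold; in canonical form it is (9/4)*lim > tot ==> tot < 17.
Before lim := tot - 2: (5/4)*tot > 9/2 ==> tot < 17
Before lim := 2*lim - 8: (5/4)*tot > 9/2 ==> tot < 17
Before skip: (5/4)*tot > 9/2 ==> tot < 17
Before tot := lim: (5/4)*lim > 9/2 ==> lim < 17
Answer: WP = (5/4)*lim > 9/2 ==> lim < 17


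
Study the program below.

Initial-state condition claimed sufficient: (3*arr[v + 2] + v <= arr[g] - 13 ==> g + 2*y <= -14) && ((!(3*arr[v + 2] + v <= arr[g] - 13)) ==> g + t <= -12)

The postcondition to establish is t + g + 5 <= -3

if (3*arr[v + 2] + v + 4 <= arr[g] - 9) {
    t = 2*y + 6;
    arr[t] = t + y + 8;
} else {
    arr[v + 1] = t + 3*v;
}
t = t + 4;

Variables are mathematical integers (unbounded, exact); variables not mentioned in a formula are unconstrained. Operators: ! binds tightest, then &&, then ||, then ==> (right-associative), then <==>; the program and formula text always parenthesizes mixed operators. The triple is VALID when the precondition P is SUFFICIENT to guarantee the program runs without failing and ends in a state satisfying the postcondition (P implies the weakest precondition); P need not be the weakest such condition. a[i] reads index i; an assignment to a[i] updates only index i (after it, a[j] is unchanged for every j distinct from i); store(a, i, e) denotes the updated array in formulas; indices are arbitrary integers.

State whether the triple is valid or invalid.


Working backward. After the program, the postcondition t + g + 5 <= -3 must hold; in canonical form it is g + t <= -8.
Before t := t + 4: g + t <= -12
Then branch requires g + 2*y <= -18; else branch requires g + t <= -12.
Before the if: (3*arr[v + 2] + v <= arr[g] - 13 ==> g + 2*y <= -18) && ((!(3*arr[v + 2] + v <= arr[g] - 13)) ==> g + t <= -12)
The weakest precondition is (3*arr[v + 2] + v <= arr[g] - 13 ==> g + 2*y <= -18) && ((!(3*arr[v + 2] + v <= arr[g] - 13)) ==> g + t <= -12).
Check whether (3*arr[v + 2] + v <= arr[g] - 13 ==> g + 2*y <= -14) && ((!(3*arr[v + 2] + v <= arr[g] - 13)) ==> g + t <= -12) implies it.
Countermodel: at the initial state arr = {[0] = 46563, [1] = 15517, elsewhere 15517}, g = 0, t = 0, v = -1, y = -7, the precondition holds but the weakest precondition fails.
Answer: invalid


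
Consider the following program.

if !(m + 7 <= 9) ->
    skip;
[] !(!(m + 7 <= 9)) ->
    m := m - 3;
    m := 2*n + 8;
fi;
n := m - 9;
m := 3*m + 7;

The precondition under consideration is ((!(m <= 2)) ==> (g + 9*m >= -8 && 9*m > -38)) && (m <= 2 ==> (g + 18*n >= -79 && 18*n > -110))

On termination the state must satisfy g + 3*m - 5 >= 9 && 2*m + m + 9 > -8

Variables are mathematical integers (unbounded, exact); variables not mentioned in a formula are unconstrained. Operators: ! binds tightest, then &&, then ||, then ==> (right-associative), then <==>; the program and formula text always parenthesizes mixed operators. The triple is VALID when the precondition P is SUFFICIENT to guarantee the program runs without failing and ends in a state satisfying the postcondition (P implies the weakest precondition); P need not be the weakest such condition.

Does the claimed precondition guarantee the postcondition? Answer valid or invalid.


Working backward. After the program, the postcondition g + 3*m - 5 >= 9 && 2*m + m + 9 > -8 must hold; in canonical form it is g + 3*m >= 14 && 3*m > -17.
Before m := 3*m + 7: g + 9*m >= -7 && 9*m > -38
Before n := m - 9: g + 9*m >= -7 && 9*m > -38
Then branch requires g + 9*m >= -7 && 9*m > -38; else branch requires g + 18*n >= -79 && 18*n > -110.
Before the if: ((!(m <= 2)) ==> (g + 9*m >= -7 && 9*m > -38)) && (m <= 2 ==> (g + 18*n >= -79 && 18*n > -110))
The weakest precondition is ((!(m <= 2)) ==> (g + 9*m >= -7 && 9*m > -38)) && (m <= 2 ==> (g + 18*n >= -79 && 18*n > -110)).
Check whether ((!(m <= 2)) ==> (g + 9*m >= -8 && 9*m > -38)) && (m <= 2 ==> (g + 18*n >= -79 && 18*n > -110)) implies it.
Countermodel: at the initial state g = -35, m = 3, n = 0, the precondition holds but the weakest precondition fails.
Answer: invalid


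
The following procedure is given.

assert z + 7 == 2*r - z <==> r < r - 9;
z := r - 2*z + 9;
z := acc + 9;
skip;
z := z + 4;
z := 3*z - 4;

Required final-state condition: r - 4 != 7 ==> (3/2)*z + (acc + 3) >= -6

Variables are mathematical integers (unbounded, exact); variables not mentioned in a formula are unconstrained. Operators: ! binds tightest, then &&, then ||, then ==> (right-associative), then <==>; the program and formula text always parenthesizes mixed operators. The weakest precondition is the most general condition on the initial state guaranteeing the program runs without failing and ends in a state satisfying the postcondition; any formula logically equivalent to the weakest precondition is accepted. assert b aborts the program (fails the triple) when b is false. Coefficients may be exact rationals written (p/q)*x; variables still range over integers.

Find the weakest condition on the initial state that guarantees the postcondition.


Working backward. After the program, the postcondition r - 4 != 7 ==> (3/2)*z + (acc + 3) >= -6 must hold; in canonical form it is r != 11 ==> acc + (3/2)*z >= -9.
Before z := 3*z - 4: r != 11 ==> acc + (9/2)*z >= -3
Before z := z + 4: r != 11 ==> acc + (9/2)*z >= -21
Before skip: r != 11 ==> acc + (9/2)*z >= -21
Before z := acc + 9: r != 11 ==> (11/2)*acc >= -123/2
Before z := r - 2*z + 9: r != 11 ==> (11/2)*acc >= -123/2
Before assert z + 7 == 2*r - z <==> r < r - 9: (!(2*z == 2*r - 7)) && (r != 11 ==> (11/2)*acc >= -123/2)
Answer: WP = (!(2*z == 2*r - 7)) && (r != 11 ==> (11/2)*acc >= -123/2)


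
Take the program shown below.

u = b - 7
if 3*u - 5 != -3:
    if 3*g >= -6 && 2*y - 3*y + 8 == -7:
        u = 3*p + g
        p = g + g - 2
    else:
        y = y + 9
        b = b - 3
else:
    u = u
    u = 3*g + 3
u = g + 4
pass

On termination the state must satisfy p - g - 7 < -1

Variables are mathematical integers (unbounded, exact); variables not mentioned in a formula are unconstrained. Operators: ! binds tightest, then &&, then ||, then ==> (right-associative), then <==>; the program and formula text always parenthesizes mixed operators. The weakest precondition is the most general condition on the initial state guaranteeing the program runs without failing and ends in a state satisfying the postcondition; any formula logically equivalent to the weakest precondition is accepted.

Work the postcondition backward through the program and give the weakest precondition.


Working backward. After the program, the postcondition p - g - 7 < -1 must hold; in canonical form it is p < g + 6.
Before skip: p < g + 6
Before u := g + 4: p < g + 6
Then branch requires ((3*g >= -6 && y == 15) ==> g < 8) && ((!(3*g >= -6 && y == 15)) ==> p < g + 6); else branch requires p < g + 6.
Before the if: (3*u != 2 ==> (((3*g >= -6 && y == 15) ==> g < 8) && ((!(3*g >= -6 && y == 15)) ==> p < g + 6))) && ((!(3*u != 2)) ==> p < g + 6)
Before u := b - 7: (3*b != 23 ==> (((3*g >= -6 && y == 15) ==> g < 8) && ((!(3*g >= -6 && y == 15)) ==> p < g + 6))) && ((!(3*b != 23)) ==> p < g + 6)
Answer: WP = (3*b != 23 ==> (((3*g >= -6 && y == 15) ==> g < 8) && ((!(3*g >= -6 && y == 15)) ==> p < g + 6))) && ((!(3*b != 23)) ==> p < g + 6)


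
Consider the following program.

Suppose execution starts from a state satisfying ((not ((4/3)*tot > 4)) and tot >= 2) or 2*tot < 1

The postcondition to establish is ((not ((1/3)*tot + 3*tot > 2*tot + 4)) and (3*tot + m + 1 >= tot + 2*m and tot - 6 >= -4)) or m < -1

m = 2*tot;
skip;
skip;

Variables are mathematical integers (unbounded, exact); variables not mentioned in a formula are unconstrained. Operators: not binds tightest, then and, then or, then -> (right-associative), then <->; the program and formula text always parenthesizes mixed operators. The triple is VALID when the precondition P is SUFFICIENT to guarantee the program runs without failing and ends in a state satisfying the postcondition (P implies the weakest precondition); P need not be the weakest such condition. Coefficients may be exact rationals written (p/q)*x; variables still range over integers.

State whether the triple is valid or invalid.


Working backward. After the program, the postcondition ((not ((1/3)*tot + 3*tot > 2*tot + 4)) and (3*tot + m + 1 >= tot + 2*m and tot - 6 >= -4)) or m < -1 must hold; in canonical form it is ((not ((4/3)*tot > 4)) and 2*tot >= m - 1 and tot >= 2) or m < -1.
Before skip: ((not ((4/3)*tot > 4)) and 2*tot >= m - 1 and tot >= 2) or m < -1
Before skip: ((not ((4/3)*tot > 4)) and 2*tot >= m - 1 and tot >= 2) or m < -1
Before m := 2*tot: ((not ((4/3)*tot > 4)) and tot >= 2) or 2*tot < -1
The weakest precondition is ((not ((4/3)*tot > 4)) and tot >= 2) or 2*tot < -1.
Check whether ((not ((4/3)*tot > 4)) and tot >= 2) or 2*tot < 1 implies it.
Countermodel: at the initial state tot = 0, the precondition holds but the weakest precondition fails.
Answer: invalid


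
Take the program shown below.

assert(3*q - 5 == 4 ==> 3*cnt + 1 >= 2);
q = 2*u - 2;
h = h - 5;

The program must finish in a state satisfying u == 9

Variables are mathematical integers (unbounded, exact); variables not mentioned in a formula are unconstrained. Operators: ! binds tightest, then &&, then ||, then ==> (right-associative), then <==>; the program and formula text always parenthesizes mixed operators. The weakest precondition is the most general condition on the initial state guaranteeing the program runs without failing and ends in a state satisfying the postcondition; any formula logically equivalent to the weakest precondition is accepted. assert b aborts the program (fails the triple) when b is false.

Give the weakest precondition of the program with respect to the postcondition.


Working backward. After the program, u == 9 must hold.
Before h := h - 5: u == 9
Before q := 2*u - 2: u == 9
Before assert 3*q - 5 == 4 ==> 3*cnt + 1 >= 2: (3*q == 9 ==> 3*cnt >= 1) && u == 9
Answer: WP = (3*q == 9 ==> 3*cnt >= 1) && u == 9


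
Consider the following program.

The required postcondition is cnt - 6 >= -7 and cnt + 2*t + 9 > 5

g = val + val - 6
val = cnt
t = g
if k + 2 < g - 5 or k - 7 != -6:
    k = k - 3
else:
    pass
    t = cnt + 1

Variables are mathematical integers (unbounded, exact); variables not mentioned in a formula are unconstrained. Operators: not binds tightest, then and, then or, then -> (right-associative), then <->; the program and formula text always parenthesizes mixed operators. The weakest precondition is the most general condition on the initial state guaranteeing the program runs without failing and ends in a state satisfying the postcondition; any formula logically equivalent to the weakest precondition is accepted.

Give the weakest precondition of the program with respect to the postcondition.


Working backward. After the program, the postcondition cnt - 6 >= -7 and cnt + 2*t + 9 > 5 must hold; in canonical form it is cnt >= -1 and cnt + 2*t > -4.
Then branch requires cnt >= -1 and cnt + 2*t > -4; else branch requires cnt >= -1 and 3*cnt > -6.
Before the if: ((k < g - 7 or k != 1) -> (cnt >= -1 and cnt + 2*t > -4)) and ((not (k < g - 7 or k != 1)) -> (cnt >= -1 and 3*cnt > -6))
Before t := g: ((k < g - 7 or k != 1) -> (cnt >= -1 and cnt + 2*g > -4)) and ((not (k < g - 7 or k != 1)) -> (cnt >= -1 and 3*cnt > -6))
Before val := cnt: ((k < g - 7 or k != 1) -> (cnt >= -1 and cnt + 2*g > -4)) and ((not (k < g - 7 or k != 1)) -> (cnt >= -1 and 3*cnt > -6))
Before g := val + val - 6: ((k < 2*val - 13 or k != 1) -> (cnt >= -1 and cnt + 4*val > 8)) and ((not (k < 2*val - 13 or k != 1)) -> (cnt >= -1 and 3*cnt > -6))
Answer: WP = ((k < 2*val - 13 or k != 1) -> (cnt >= -1 and cnt + 4*val > 8)) and ((not (k < 2*val - 13 or k != 1)) -> (cnt >= -1 and 3*cnt > -6))


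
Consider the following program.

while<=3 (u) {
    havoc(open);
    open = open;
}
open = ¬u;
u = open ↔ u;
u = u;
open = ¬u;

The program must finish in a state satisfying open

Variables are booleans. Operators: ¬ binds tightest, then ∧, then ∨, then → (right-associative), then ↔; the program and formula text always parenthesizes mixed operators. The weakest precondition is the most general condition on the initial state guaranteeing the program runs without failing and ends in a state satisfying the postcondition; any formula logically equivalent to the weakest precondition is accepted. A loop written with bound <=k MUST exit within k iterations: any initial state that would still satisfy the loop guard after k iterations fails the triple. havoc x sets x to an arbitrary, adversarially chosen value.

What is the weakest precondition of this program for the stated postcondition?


Working backward. After the program, open must hold.
Before open := ¬u: ¬u
Before u := u: ¬u
Before u := open ↔ u: ¬(open ↔ u)
Before open := ¬u: ¬((¬u) ↔ u)
Before the loop (bound <=3), unroll the exhaustion recursion (WP_0 = exit-now case; WP_j = one more guarded iteration, up to j = 3):
  WP_0: (¬u) ∧ (¬((¬u) ↔ u))
  WP_1: (u → ((¬u) ∧ (¬((¬u) ↔ u)))) ∧ ((¬u) → (¬((¬u) ↔ u)))
  WP_2: (u → ((u → ((¬u) ∧ (¬((¬u) ↔ u)))) ∧ ((¬u) → (¬((¬u) ↔ u))))) ∧ ((¬u) → (¬((¬u) ↔ u)))
  WP_3: (u → ((u → ((u → ((¬u) ∧ (¬((¬u) ↔ u)))) ∧ ((¬u) → (¬((¬u) ↔ u))))) ∧ ((¬u) → (¬((¬u) ↔ u))))) ∧ ((¬u) → (¬((¬u) ↔ u)))
So before the loop: (u → ((u → ((u → ((¬u) ∧ (¬((¬u) ↔ u)))) ∧ ((¬u) → (¬((¬u) ↔ u))))) ∧ ((¬u) → (¬((¬u) ↔ u))))) ∧ ((¬u) → (¬((¬u) ↔ u)))
Answer: WP = (u → ((u → ((u → ((¬u) ∧ (¬((¬u) ↔ u)))) ∧ ((¬u) → (¬((¬u) ↔ u))))) ∧ ((¬u) → (¬((¬u) ↔ u))))) ∧ ((¬u) → (¬((¬u) ↔ u)))


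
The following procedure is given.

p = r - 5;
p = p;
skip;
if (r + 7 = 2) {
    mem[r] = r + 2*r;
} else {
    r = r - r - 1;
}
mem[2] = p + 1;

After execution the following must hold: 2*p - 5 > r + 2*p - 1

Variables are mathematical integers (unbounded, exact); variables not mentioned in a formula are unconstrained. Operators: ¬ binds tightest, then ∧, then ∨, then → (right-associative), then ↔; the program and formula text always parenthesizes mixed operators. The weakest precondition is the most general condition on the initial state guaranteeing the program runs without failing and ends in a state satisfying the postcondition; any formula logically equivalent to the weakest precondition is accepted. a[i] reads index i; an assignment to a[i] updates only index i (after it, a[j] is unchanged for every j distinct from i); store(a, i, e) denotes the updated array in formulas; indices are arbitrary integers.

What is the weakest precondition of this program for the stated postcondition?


Working backward. After the program, the postcondition 2*p - 5 > r + 2*p - 1 must hold; in canonical form it is r < -4.
Before mem[2] := p + 1: r < -4
Then branch requires r < -4; else branch requires false.
Before the if: (r = -5 → r < -4) ∧ r = -5
Before skip: (r = -5 → r < -4) ∧ r = -5
Before p := p: (r = -5 → r < -4) ∧ r = -5
Before p := r - 5: (r = -5 → r < -4) ∧ r = -5
Answer: WP = (r = -5 → r < -4) ∧ r = -5


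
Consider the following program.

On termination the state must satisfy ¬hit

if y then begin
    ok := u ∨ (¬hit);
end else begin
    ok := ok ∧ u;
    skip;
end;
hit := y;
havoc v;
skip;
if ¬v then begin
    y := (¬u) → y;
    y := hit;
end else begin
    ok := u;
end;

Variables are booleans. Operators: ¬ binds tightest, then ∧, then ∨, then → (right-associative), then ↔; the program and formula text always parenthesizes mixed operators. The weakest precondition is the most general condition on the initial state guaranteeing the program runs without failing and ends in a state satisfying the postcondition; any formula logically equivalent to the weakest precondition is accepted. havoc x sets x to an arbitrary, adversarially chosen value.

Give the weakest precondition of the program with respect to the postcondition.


Working backward. After the program, ¬hit must hold.
Then branch requires ¬hit; else branch requires ¬hit.
Before the if: ((¬v) → (¬hit)) ∧ (v → (¬hit))
Before skip: ((¬v) → (¬hit)) ∧ (v → (¬hit))
Before havoc v: ¬hit
Before hit := y: ¬y
Then branch requires ¬y; else branch requires ¬y.
Before the if: y → (¬y)
Answer: WP = y → (¬y)


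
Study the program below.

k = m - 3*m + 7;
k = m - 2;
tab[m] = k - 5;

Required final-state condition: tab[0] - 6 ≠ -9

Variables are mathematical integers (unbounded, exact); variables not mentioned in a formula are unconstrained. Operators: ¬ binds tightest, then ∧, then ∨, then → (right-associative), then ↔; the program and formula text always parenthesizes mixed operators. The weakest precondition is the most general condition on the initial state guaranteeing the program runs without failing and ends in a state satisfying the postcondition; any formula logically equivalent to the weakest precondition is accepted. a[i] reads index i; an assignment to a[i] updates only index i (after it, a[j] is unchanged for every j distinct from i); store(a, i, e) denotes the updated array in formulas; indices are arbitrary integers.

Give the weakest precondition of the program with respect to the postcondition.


Working backward. After the program, the postcondition tab[0] - 6 ≠ -9 must hold; in canonical form it is tab[0] ≠ -3.
Before tab[m] := k - 5: store(tab, m, k - 5)[0] ≠ -3
Before k := m - 2: store(tab, m, m - 7)[0] ≠ -3
Before k := m - 3*m + 7: store(tab, m, m - 7)[0] ≠ -3
Answer: WP = store(tab, m, m - 7)[0] ≠ -3


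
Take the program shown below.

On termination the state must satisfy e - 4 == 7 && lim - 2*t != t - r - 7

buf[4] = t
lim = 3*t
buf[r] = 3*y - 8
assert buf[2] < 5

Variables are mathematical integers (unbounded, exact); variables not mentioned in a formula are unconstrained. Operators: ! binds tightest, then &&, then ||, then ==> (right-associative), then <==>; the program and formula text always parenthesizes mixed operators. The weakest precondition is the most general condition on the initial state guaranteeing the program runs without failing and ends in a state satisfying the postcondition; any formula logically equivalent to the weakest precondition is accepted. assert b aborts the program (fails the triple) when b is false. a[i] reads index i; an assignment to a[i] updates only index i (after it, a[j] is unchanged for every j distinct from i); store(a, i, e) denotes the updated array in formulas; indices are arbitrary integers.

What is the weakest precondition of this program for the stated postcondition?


Working backward. After the program, the postcondition e - 4 == 7 && lim - 2*t != t - r - 7 must hold; in canonical form it is e == 11 && lim + r != 3*t - 7.
Before assert buf[2] < 5: buf[2] < 5 && e == 11 && lim + r != 3*t - 7
Before buf[r] := 3*y - 8: store(buf, r, 3*y - 8)[2] < 5 && e == 11 && lim + r != 3*t - 7
Before lim := 3*t: store(buf, r, 3*y - 8)[2] < 5 && e == 11 && r != -7
Before buf[4] := t: store(store(buf, 4, t), r, 3*y - 8)[2] < 5 && e == 11 && r != -7
Answer: WP = store(store(buf, 4, t), r, 3*y - 8)[2] < 5 && e == 11 && r != -7


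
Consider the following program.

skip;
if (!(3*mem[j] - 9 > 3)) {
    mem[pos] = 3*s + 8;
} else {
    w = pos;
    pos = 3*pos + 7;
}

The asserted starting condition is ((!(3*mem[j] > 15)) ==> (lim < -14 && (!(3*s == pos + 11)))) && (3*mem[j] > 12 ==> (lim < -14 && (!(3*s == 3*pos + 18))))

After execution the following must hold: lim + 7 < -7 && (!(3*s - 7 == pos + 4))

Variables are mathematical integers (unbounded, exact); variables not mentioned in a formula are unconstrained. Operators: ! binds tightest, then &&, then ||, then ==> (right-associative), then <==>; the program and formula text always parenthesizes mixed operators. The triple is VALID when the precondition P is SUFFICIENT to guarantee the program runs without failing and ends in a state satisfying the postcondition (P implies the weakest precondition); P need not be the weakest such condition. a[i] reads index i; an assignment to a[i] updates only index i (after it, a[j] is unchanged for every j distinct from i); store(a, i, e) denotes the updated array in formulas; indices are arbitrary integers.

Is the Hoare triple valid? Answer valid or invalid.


Working backward. After the program, the postcondition lim + 7 < -7 && (!(3*s - 7 == pos + 4)) must hold; in canonical form it is lim < -14 && (!(3*s == pos + 11)).
Then branch requires lim < -14 && (!(3*s == pos + 11)); else branch requires lim < -14 && (!(3*s == 3*pos + 18)).
Before the if: ((!(3*mem[j] > 12)) ==> (lim < -14 && (!(3*s == pos + 11)))) && (3*mem[j] > 12 ==> (lim < -14 && (!(3*s == 3*pos + 18))))
Before skip: ((!(3*mem[j] > 12)) ==> (lim < -14 && (!(3*s == pos + 11)))) && (3*mem[j] > 12 ==> (lim < -14 && (!(3*s == 3*pos + 18))))
The weakest precondition is ((!(3*mem[j] > 12)) ==> (lim < -14 && (!(3*s == pos + 11)))) && (3*mem[j] > 12 ==> (lim < -14 && (!(3*s == 3*pos + 18)))).
Check whether ((!(3*mem[j] > 15)) ==> (lim < -14 && (!(3*s == pos + 11)))) && (3*mem[j] > 12 ==> (lim < -14 && (!(3*s == 3*pos + 18)))) implies it.
Every state satisfying the precondition satisfies the weakest precondition: the implication holds.
Answer: valid
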